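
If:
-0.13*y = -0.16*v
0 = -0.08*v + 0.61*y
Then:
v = 0.00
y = 0.00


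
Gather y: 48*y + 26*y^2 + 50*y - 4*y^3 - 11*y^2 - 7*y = -4*y^3 + 15*y^2 + 91*y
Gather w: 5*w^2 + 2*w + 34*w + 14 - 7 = 5*w^2 + 36*w + 7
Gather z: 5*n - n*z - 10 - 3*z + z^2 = 5*n + z^2 + z*(-n - 3) - 10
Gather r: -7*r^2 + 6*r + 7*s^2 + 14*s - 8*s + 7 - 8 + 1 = -7*r^2 + 6*r + 7*s^2 + 6*s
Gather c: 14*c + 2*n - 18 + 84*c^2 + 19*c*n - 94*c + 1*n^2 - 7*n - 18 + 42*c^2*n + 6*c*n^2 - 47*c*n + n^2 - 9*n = c^2*(42*n + 84) + c*(6*n^2 - 28*n - 80) + 2*n^2 - 14*n - 36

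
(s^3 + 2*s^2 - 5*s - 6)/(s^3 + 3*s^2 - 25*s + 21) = (s^3 + 2*s^2 - 5*s - 6)/(s^3 + 3*s^2 - 25*s + 21)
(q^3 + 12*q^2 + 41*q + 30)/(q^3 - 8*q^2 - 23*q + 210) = (q^2 + 7*q + 6)/(q^2 - 13*q + 42)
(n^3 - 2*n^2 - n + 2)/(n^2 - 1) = n - 2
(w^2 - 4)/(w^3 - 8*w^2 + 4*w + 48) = (w - 2)/(w^2 - 10*w + 24)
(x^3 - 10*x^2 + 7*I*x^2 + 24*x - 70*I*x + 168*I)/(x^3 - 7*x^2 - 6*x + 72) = (x + 7*I)/(x + 3)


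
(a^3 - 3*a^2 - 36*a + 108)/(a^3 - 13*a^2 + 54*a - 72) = (a + 6)/(a - 4)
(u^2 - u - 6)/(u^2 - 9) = (u + 2)/(u + 3)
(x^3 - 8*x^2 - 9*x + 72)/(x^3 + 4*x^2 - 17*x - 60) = (x^2 - 11*x + 24)/(x^2 + x - 20)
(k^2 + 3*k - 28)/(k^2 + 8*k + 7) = (k - 4)/(k + 1)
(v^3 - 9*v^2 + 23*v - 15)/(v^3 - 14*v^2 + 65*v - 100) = (v^2 - 4*v + 3)/(v^2 - 9*v + 20)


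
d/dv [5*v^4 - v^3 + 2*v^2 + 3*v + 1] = 20*v^3 - 3*v^2 + 4*v + 3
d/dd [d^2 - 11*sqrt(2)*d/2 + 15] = 2*d - 11*sqrt(2)/2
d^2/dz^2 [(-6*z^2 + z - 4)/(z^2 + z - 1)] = 2*(7*z^3 - 30*z^2 - 9*z - 13)/(z^6 + 3*z^5 - 5*z^3 + 3*z - 1)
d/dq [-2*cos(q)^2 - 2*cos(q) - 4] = 2*sin(q) + 2*sin(2*q)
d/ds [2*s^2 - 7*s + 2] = 4*s - 7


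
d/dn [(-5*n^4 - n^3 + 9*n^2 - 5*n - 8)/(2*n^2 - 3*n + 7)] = (-20*n^5 + 43*n^4 - 134*n^3 - 38*n^2 + 158*n - 59)/(4*n^4 - 12*n^3 + 37*n^2 - 42*n + 49)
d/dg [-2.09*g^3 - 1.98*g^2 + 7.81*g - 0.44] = -6.27*g^2 - 3.96*g + 7.81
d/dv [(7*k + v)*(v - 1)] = 7*k + 2*v - 1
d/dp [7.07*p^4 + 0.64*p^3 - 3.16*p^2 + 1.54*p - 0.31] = 28.28*p^3 + 1.92*p^2 - 6.32*p + 1.54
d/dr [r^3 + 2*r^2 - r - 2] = 3*r^2 + 4*r - 1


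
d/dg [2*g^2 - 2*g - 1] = 4*g - 2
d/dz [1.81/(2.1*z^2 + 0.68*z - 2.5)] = (-7.602*z - 1.2308)/(2.1*z^2 + 0.68*z - 2.5)^2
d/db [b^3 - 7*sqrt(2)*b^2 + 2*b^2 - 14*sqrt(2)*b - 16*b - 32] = 3*b^2 - 14*sqrt(2)*b + 4*b - 14*sqrt(2) - 16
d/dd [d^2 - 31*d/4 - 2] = 2*d - 31/4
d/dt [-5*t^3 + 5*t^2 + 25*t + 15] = -15*t^2 + 10*t + 25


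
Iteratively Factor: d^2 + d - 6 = (d + 3)*(d - 2)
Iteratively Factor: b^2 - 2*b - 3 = (b - 3)*(b + 1)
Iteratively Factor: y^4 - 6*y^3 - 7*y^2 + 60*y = (y + 3)*(y^3 - 9*y^2 + 20*y) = y*(y + 3)*(y^2 - 9*y + 20) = y*(y - 4)*(y + 3)*(y - 5)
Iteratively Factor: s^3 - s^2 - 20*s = (s - 5)*(s^2 + 4*s) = (s - 5)*(s + 4)*(s)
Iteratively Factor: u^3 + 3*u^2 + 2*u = (u + 1)*(u^2 + 2*u) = (u + 1)*(u + 2)*(u)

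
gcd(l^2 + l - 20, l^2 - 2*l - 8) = l - 4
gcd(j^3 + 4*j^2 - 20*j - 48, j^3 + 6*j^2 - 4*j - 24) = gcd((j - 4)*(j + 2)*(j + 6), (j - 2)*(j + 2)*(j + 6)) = j^2 + 8*j + 12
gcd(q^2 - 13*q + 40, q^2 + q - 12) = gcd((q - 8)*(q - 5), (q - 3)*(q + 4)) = 1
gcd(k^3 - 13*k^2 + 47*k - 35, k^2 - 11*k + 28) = k - 7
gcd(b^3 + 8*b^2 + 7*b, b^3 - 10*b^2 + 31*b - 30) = 1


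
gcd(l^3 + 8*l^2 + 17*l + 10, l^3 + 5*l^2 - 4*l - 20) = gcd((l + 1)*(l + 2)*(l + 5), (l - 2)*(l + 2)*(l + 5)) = l^2 + 7*l + 10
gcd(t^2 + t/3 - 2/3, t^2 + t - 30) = 1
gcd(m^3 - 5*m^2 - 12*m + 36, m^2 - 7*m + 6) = m - 6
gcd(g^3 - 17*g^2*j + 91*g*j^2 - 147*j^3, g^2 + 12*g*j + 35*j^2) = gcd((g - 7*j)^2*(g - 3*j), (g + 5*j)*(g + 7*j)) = 1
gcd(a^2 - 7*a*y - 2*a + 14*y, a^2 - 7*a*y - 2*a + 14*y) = -a^2 + 7*a*y + 2*a - 14*y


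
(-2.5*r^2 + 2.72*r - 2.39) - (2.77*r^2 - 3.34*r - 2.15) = -5.27*r^2 + 6.06*r - 0.24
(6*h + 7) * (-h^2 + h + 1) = -6*h^3 - h^2 + 13*h + 7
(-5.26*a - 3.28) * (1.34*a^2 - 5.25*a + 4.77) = -7.0484*a^3 + 23.2198*a^2 - 7.8702*a - 15.6456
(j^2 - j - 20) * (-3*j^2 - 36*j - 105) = -3*j^4 - 33*j^3 - 9*j^2 + 825*j + 2100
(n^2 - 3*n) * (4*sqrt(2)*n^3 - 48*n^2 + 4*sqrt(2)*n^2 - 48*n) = 4*sqrt(2)*n^5 - 48*n^4 - 8*sqrt(2)*n^4 - 12*sqrt(2)*n^3 + 96*n^3 + 144*n^2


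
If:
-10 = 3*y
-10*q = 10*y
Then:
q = 10/3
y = -10/3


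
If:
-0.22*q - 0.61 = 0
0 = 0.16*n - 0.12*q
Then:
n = -2.08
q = -2.77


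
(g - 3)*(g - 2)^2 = g^3 - 7*g^2 + 16*g - 12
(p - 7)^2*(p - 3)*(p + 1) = p^4 - 16*p^3 + 74*p^2 - 56*p - 147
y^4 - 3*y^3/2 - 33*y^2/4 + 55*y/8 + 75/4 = (y - 5/2)^2*(y + 3/2)*(y + 2)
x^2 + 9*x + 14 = (x + 2)*(x + 7)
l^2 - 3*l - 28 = (l - 7)*(l + 4)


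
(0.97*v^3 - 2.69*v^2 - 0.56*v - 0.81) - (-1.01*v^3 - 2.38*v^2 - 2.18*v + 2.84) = 1.98*v^3 - 0.31*v^2 + 1.62*v - 3.65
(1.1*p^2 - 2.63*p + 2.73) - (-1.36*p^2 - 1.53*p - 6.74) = 2.46*p^2 - 1.1*p + 9.47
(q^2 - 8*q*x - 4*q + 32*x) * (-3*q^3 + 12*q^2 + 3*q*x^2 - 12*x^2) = -3*q^5 + 24*q^4*x + 24*q^4 + 3*q^3*x^2 - 192*q^3*x - 48*q^3 - 24*q^2*x^3 - 24*q^2*x^2 + 384*q^2*x + 192*q*x^3 + 48*q*x^2 - 384*x^3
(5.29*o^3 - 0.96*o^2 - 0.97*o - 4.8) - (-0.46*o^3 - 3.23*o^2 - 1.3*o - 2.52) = 5.75*o^3 + 2.27*o^2 + 0.33*o - 2.28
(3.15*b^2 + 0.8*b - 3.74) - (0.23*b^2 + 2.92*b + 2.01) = 2.92*b^2 - 2.12*b - 5.75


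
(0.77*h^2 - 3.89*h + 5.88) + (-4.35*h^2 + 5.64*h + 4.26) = -3.58*h^2 + 1.75*h + 10.14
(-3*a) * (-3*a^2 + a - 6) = 9*a^3 - 3*a^2 + 18*a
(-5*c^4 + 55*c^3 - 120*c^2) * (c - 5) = -5*c^5 + 80*c^4 - 395*c^3 + 600*c^2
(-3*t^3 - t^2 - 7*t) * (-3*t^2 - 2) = 9*t^5 + 3*t^4 + 27*t^3 + 2*t^2 + 14*t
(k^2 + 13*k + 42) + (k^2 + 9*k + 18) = 2*k^2 + 22*k + 60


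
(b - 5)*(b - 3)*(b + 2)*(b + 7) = b^4 + b^3 - 43*b^2 + 23*b + 210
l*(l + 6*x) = l^2 + 6*l*x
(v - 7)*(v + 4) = v^2 - 3*v - 28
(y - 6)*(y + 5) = y^2 - y - 30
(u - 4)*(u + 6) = u^2 + 2*u - 24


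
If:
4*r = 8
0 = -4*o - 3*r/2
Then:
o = -3/4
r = 2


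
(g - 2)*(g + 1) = g^2 - g - 2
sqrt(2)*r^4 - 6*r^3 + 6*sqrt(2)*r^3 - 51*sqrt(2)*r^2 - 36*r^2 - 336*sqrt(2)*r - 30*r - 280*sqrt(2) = (r + 5)*(r - 7*sqrt(2))*(r + 4*sqrt(2))*(sqrt(2)*r + sqrt(2))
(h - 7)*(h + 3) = h^2 - 4*h - 21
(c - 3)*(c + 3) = c^2 - 9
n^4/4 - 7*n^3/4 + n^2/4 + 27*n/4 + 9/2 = (n/2 + 1/2)^2*(n - 6)*(n - 3)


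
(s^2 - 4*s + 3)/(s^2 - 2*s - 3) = (s - 1)/(s + 1)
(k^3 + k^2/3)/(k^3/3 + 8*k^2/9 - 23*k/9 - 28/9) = k^2*(9*k + 3)/(3*k^3 + 8*k^2 - 23*k - 28)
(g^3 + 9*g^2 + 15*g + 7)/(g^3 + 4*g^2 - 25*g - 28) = (g + 1)/(g - 4)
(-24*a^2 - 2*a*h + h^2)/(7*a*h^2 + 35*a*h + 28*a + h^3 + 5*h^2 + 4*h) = (-24*a^2 - 2*a*h + h^2)/(7*a*h^2 + 35*a*h + 28*a + h^3 + 5*h^2 + 4*h)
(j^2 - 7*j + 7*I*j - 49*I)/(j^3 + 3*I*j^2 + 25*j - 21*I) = (j - 7)/(j^2 - 4*I*j - 3)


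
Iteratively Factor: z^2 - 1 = (z + 1)*(z - 1)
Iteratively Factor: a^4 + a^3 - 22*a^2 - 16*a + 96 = (a + 3)*(a^3 - 2*a^2 - 16*a + 32) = (a - 2)*(a + 3)*(a^2 - 16) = (a - 4)*(a - 2)*(a + 3)*(a + 4)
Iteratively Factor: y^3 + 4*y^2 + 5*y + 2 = (y + 2)*(y^2 + 2*y + 1) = (y + 1)*(y + 2)*(y + 1)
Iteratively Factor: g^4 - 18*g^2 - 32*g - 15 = (g - 5)*(g^3 + 5*g^2 + 7*g + 3) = (g - 5)*(g + 1)*(g^2 + 4*g + 3) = (g - 5)*(g + 1)^2*(g + 3)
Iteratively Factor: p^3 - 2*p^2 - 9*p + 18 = (p + 3)*(p^2 - 5*p + 6) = (p - 3)*(p + 3)*(p - 2)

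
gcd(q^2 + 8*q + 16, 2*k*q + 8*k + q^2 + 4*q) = q + 4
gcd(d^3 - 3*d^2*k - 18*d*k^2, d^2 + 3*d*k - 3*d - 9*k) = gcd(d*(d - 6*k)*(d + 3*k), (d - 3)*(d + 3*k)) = d + 3*k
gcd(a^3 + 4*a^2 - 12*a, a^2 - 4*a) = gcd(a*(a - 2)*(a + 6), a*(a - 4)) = a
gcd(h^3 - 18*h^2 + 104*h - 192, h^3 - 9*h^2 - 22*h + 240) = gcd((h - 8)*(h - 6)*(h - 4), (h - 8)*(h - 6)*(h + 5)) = h^2 - 14*h + 48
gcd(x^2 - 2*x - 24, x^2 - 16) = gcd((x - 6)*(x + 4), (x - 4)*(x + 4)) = x + 4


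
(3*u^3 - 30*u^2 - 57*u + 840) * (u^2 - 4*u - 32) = 3*u^5 - 42*u^4 - 33*u^3 + 2028*u^2 - 1536*u - 26880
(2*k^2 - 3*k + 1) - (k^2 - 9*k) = k^2 + 6*k + 1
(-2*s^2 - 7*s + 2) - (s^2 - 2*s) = -3*s^2 - 5*s + 2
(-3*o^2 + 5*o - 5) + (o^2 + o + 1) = -2*o^2 + 6*o - 4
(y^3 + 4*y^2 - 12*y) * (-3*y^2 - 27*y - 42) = -3*y^5 - 39*y^4 - 114*y^3 + 156*y^2 + 504*y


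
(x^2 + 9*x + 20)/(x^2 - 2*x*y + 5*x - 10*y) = (x + 4)/(x - 2*y)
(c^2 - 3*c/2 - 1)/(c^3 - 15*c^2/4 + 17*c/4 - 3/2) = 2*(2*c + 1)/(4*c^2 - 7*c + 3)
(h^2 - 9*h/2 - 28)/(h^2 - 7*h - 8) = (h + 7/2)/(h + 1)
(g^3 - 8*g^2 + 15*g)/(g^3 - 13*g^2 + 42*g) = (g^2 - 8*g + 15)/(g^2 - 13*g + 42)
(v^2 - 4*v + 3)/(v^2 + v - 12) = (v - 1)/(v + 4)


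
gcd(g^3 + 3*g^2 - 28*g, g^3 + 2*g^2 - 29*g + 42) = g + 7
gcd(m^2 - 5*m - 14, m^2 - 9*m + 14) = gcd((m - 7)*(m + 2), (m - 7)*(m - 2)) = m - 7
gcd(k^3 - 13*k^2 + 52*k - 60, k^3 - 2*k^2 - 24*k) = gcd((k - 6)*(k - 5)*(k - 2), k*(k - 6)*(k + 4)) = k - 6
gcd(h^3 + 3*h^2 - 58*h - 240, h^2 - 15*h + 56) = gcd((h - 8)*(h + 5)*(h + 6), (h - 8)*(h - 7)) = h - 8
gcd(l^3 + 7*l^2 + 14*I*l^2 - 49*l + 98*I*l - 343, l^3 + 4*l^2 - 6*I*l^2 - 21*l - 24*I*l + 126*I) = l + 7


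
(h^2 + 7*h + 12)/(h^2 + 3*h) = (h + 4)/h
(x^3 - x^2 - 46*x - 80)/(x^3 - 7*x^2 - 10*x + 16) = (x + 5)/(x - 1)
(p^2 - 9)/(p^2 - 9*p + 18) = (p + 3)/(p - 6)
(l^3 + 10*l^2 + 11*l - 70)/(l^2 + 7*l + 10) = (l^2 + 5*l - 14)/(l + 2)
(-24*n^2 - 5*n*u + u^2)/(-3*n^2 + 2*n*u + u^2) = (-8*n + u)/(-n + u)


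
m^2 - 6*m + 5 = (m - 5)*(m - 1)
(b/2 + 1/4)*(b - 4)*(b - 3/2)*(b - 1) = b^4/2 - 3*b^3 + 33*b^2/8 - b/8 - 3/2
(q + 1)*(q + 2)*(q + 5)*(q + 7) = q^4 + 15*q^3 + 73*q^2 + 129*q + 70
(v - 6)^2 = v^2 - 12*v + 36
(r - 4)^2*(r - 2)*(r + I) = r^4 - 10*r^3 + I*r^3 + 32*r^2 - 10*I*r^2 - 32*r + 32*I*r - 32*I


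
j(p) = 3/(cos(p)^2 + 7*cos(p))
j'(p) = 3*(2*sin(p)*cos(p) + 7*sin(p))/(cos(p)^2 + 7*cos(p))^2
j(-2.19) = -0.81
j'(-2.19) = -1.03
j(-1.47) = 4.20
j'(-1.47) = -42.10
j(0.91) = 0.64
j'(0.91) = 0.89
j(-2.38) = -0.66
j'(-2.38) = -0.56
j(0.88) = 0.62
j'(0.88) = 0.81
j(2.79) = -0.53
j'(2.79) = 0.16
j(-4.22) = -0.97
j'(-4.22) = 1.68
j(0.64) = 0.48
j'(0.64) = 0.39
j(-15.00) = -0.63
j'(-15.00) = -0.48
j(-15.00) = -0.63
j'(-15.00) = -0.48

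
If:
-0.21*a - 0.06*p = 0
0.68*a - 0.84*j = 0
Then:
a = -0.285714285714286*p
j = -0.231292517006803*p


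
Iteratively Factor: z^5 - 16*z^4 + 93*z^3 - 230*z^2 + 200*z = (z)*(z^4 - 16*z^3 + 93*z^2 - 230*z + 200) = z*(z - 5)*(z^3 - 11*z^2 + 38*z - 40) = z*(z - 5)*(z - 2)*(z^2 - 9*z + 20) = z*(z - 5)^2*(z - 2)*(z - 4)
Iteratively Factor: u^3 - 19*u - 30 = (u + 2)*(u^2 - 2*u - 15) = (u - 5)*(u + 2)*(u + 3)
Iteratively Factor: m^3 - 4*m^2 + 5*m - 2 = (m - 2)*(m^2 - 2*m + 1) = (m - 2)*(m - 1)*(m - 1)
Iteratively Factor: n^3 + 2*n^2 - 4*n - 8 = (n - 2)*(n^2 + 4*n + 4) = (n - 2)*(n + 2)*(n + 2)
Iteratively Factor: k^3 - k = (k + 1)*(k^2 - k) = k*(k + 1)*(k - 1)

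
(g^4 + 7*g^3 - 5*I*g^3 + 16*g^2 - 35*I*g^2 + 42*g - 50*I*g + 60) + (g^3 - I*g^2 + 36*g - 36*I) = g^4 + 8*g^3 - 5*I*g^3 + 16*g^2 - 36*I*g^2 + 78*g - 50*I*g + 60 - 36*I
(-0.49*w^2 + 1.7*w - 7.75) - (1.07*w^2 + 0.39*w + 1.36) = -1.56*w^2 + 1.31*w - 9.11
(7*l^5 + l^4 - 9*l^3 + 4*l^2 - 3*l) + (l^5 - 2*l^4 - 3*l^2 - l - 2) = 8*l^5 - l^4 - 9*l^3 + l^2 - 4*l - 2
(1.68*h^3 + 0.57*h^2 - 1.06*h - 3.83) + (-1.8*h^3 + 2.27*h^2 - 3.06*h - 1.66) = -0.12*h^3 + 2.84*h^2 - 4.12*h - 5.49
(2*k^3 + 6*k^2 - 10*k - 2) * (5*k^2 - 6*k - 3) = 10*k^5 + 18*k^4 - 92*k^3 + 32*k^2 + 42*k + 6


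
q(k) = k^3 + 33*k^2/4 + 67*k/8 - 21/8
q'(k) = 3*k^2 + 33*k/2 + 67/8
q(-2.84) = 17.22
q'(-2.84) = -14.29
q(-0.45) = -4.81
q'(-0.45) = 1.56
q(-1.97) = 5.25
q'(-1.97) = -12.49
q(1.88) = 48.92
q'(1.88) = 50.00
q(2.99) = 122.90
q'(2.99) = 84.53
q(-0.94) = -4.04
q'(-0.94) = -4.48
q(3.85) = 208.97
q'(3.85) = 116.37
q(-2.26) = 9.04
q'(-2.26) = -13.59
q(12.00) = 3013.88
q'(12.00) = 638.38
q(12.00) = 3013.88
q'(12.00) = 638.38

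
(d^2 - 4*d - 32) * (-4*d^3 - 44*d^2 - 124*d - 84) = -4*d^5 - 28*d^4 + 180*d^3 + 1820*d^2 + 4304*d + 2688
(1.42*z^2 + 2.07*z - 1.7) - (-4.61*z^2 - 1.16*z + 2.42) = 6.03*z^2 + 3.23*z - 4.12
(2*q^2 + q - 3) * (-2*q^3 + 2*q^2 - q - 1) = -4*q^5 + 2*q^4 + 6*q^3 - 9*q^2 + 2*q + 3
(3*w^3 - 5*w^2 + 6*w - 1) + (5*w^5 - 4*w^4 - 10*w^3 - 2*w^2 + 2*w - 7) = 5*w^5 - 4*w^4 - 7*w^3 - 7*w^2 + 8*w - 8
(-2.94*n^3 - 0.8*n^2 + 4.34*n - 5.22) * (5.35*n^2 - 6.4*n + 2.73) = -15.729*n^5 + 14.536*n^4 + 20.3128*n^3 - 57.887*n^2 + 45.2562*n - 14.2506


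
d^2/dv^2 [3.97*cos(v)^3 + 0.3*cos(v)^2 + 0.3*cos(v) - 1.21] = -3.2775*cos(v) - 0.6*cos(2*v) - 8.9325*cos(3*v)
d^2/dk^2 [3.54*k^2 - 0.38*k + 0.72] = 7.08000000000000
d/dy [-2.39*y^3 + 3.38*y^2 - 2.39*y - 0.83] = -7.17*y^2 + 6.76*y - 2.39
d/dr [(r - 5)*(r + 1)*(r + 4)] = 3*r^2 - 21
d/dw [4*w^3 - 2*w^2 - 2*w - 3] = 12*w^2 - 4*w - 2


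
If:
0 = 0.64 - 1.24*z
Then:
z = 0.52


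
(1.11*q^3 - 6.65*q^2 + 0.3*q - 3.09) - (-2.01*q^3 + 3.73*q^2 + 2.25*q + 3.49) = 3.12*q^3 - 10.38*q^2 - 1.95*q - 6.58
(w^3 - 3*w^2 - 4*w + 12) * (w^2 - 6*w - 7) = w^5 - 9*w^4 + 7*w^3 + 57*w^2 - 44*w - 84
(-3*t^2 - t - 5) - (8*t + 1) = -3*t^2 - 9*t - 6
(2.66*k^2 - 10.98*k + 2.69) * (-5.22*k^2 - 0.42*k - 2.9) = -13.8852*k^4 + 56.1984*k^3 - 17.1442*k^2 + 30.7122*k - 7.801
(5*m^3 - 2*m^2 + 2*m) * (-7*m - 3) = -35*m^4 - m^3 - 8*m^2 - 6*m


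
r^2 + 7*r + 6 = (r + 1)*(r + 6)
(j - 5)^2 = j^2 - 10*j + 25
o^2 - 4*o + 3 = (o - 3)*(o - 1)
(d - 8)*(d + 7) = d^2 - d - 56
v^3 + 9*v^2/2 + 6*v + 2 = (v + 1/2)*(v + 2)^2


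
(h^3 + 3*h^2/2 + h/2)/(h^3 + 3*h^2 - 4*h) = (2*h^2 + 3*h + 1)/(2*(h^2 + 3*h - 4))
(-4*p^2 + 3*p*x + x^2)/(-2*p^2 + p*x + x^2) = (4*p + x)/(2*p + x)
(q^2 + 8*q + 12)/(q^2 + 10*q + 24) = (q + 2)/(q + 4)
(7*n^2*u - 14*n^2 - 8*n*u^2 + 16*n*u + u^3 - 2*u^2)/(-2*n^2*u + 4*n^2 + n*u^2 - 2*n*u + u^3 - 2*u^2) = (-7*n + u)/(2*n + u)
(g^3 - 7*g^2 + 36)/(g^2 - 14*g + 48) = (g^2 - g - 6)/(g - 8)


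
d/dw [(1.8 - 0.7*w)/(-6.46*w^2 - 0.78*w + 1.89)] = (-4.522*w^2 + 23.256*w + 0.0810000000000002)/(41.7316*w^4 + 10.0776*w^3 - 23.8104*w^2 - 2.9484*w + 3.5721)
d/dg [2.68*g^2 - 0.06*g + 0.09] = 5.36*g - 0.06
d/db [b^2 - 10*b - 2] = 2*b - 10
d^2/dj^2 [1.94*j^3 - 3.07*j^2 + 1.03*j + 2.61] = 11.64*j - 6.14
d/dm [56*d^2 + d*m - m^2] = d - 2*m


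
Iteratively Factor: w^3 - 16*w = (w - 4)*(w^2 + 4*w) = (w - 4)*(w + 4)*(w)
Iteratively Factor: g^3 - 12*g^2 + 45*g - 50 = (g - 5)*(g^2 - 7*g + 10) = (g - 5)^2*(g - 2)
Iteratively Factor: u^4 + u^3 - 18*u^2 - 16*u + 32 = (u - 4)*(u^3 + 5*u^2 + 2*u - 8) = (u - 4)*(u + 2)*(u^2 + 3*u - 4) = (u - 4)*(u - 1)*(u + 2)*(u + 4)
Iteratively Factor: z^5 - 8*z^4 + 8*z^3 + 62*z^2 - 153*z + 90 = (z - 2)*(z^4 - 6*z^3 - 4*z^2 + 54*z - 45) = (z - 3)*(z - 2)*(z^3 - 3*z^2 - 13*z + 15) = (z - 5)*(z - 3)*(z - 2)*(z^2 + 2*z - 3) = (z - 5)*(z - 3)*(z - 2)*(z - 1)*(z + 3)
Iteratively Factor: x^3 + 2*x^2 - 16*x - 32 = (x - 4)*(x^2 + 6*x + 8) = (x - 4)*(x + 4)*(x + 2)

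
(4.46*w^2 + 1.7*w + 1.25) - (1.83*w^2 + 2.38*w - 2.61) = 2.63*w^2 - 0.68*w + 3.86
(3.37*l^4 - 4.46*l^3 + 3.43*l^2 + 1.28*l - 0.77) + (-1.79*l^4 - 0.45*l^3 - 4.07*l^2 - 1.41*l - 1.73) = 1.58*l^4 - 4.91*l^3 - 0.64*l^2 - 0.13*l - 2.5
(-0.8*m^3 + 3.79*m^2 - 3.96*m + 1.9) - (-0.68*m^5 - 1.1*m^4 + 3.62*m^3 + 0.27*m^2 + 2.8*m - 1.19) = 0.68*m^5 + 1.1*m^4 - 4.42*m^3 + 3.52*m^2 - 6.76*m + 3.09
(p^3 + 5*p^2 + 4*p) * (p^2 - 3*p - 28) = p^5 + 2*p^4 - 39*p^3 - 152*p^2 - 112*p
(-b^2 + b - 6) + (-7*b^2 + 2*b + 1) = -8*b^2 + 3*b - 5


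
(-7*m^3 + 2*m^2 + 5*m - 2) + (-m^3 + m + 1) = -8*m^3 + 2*m^2 + 6*m - 1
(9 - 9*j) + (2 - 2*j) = 11 - 11*j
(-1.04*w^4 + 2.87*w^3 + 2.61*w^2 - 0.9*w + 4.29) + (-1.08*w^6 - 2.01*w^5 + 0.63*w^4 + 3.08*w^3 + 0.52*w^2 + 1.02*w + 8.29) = -1.08*w^6 - 2.01*w^5 - 0.41*w^4 + 5.95*w^3 + 3.13*w^2 + 0.12*w + 12.58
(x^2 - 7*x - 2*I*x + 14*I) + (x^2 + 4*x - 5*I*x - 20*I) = 2*x^2 - 3*x - 7*I*x - 6*I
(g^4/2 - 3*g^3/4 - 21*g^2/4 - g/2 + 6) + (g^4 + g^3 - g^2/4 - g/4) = 3*g^4/2 + g^3/4 - 11*g^2/2 - 3*g/4 + 6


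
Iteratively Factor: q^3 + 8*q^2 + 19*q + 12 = (q + 3)*(q^2 + 5*q + 4) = (q + 1)*(q + 3)*(q + 4)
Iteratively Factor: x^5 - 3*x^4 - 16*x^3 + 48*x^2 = (x)*(x^4 - 3*x^3 - 16*x^2 + 48*x) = x*(x - 4)*(x^3 + x^2 - 12*x) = x*(x - 4)*(x - 3)*(x^2 + 4*x) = x*(x - 4)*(x - 3)*(x + 4)*(x)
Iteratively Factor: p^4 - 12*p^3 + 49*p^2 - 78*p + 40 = (p - 4)*(p^3 - 8*p^2 + 17*p - 10) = (p - 5)*(p - 4)*(p^2 - 3*p + 2) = (p - 5)*(p - 4)*(p - 1)*(p - 2)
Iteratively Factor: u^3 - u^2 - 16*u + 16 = (u + 4)*(u^2 - 5*u + 4) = (u - 4)*(u + 4)*(u - 1)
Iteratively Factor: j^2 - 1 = (j + 1)*(j - 1)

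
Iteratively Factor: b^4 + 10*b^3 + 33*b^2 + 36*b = (b + 4)*(b^3 + 6*b^2 + 9*b) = b*(b + 4)*(b^2 + 6*b + 9) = b*(b + 3)*(b + 4)*(b + 3)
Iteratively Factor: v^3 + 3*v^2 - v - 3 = (v + 3)*(v^2 - 1) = (v - 1)*(v + 3)*(v + 1)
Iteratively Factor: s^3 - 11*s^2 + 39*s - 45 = (s - 3)*(s^2 - 8*s + 15) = (s - 3)^2*(s - 5)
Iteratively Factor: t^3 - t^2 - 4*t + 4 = (t - 1)*(t^2 - 4) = (t - 1)*(t + 2)*(t - 2)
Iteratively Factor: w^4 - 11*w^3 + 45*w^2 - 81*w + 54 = (w - 3)*(w^3 - 8*w^2 + 21*w - 18) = (w - 3)^2*(w^2 - 5*w + 6) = (w - 3)^2*(w - 2)*(w - 3)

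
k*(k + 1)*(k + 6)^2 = k^4 + 13*k^3 + 48*k^2 + 36*k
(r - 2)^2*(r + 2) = r^3 - 2*r^2 - 4*r + 8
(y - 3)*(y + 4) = y^2 + y - 12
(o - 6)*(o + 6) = o^2 - 36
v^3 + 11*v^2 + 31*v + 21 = (v + 1)*(v + 3)*(v + 7)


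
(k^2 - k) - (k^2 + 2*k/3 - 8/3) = 8/3 - 5*k/3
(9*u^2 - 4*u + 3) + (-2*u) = 9*u^2 - 6*u + 3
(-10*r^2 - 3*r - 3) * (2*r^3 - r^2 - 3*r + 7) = -20*r^5 + 4*r^4 + 27*r^3 - 58*r^2 - 12*r - 21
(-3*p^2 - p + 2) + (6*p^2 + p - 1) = 3*p^2 + 1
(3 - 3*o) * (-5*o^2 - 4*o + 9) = 15*o^3 - 3*o^2 - 39*o + 27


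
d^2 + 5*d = d*(d + 5)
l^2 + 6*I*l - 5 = (l + I)*(l + 5*I)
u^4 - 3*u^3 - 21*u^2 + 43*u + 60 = (u - 5)*(u - 3)*(u + 1)*(u + 4)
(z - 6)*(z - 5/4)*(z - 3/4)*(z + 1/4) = z^4 - 31*z^3/4 + 175*z^2/16 - 153*z/64 - 45/32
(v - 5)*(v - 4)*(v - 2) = v^3 - 11*v^2 + 38*v - 40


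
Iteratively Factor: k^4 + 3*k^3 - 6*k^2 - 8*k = (k + 1)*(k^3 + 2*k^2 - 8*k) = k*(k + 1)*(k^2 + 2*k - 8) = k*(k - 2)*(k + 1)*(k + 4)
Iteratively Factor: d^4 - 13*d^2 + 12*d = (d - 1)*(d^3 + d^2 - 12*d) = (d - 1)*(d + 4)*(d^2 - 3*d) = (d - 3)*(d - 1)*(d + 4)*(d)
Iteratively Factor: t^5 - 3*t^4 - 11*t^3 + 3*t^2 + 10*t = (t + 2)*(t^4 - 5*t^3 - t^2 + 5*t) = (t - 1)*(t + 2)*(t^3 - 4*t^2 - 5*t) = (t - 1)*(t + 1)*(t + 2)*(t^2 - 5*t) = t*(t - 1)*(t + 1)*(t + 2)*(t - 5)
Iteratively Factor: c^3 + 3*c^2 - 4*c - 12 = (c + 2)*(c^2 + c - 6) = (c + 2)*(c + 3)*(c - 2)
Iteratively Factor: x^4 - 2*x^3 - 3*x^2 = (x - 3)*(x^3 + x^2) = x*(x - 3)*(x^2 + x) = x*(x - 3)*(x + 1)*(x)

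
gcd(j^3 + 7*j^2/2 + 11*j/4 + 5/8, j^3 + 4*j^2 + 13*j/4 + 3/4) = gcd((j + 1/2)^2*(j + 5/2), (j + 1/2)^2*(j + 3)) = j^2 + j + 1/4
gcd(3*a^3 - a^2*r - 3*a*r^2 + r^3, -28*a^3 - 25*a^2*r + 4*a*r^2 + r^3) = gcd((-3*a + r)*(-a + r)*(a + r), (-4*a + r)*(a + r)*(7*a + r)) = a + r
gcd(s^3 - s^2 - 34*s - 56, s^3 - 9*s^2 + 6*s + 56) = s^2 - 5*s - 14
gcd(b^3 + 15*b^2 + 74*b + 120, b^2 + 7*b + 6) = b + 6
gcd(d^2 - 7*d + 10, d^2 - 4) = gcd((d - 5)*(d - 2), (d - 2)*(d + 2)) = d - 2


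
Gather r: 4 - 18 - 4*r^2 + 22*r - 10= -4*r^2 + 22*r - 24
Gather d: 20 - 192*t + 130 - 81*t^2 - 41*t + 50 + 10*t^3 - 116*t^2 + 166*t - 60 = 10*t^3 - 197*t^2 - 67*t + 140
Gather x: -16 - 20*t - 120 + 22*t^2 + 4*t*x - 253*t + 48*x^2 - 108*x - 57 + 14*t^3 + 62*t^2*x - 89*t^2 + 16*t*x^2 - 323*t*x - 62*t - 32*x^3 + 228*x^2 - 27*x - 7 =14*t^3 - 67*t^2 - 335*t - 32*x^3 + x^2*(16*t + 276) + x*(62*t^2 - 319*t - 135) - 200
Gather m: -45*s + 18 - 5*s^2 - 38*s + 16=-5*s^2 - 83*s + 34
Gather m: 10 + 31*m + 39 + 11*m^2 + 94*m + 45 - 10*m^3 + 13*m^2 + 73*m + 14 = -10*m^3 + 24*m^2 + 198*m + 108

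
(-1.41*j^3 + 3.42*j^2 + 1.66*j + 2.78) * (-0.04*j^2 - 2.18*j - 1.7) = 0.0564*j^5 + 2.937*j^4 - 5.125*j^3 - 9.544*j^2 - 8.8824*j - 4.726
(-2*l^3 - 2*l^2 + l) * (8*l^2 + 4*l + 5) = -16*l^5 - 24*l^4 - 10*l^3 - 6*l^2 + 5*l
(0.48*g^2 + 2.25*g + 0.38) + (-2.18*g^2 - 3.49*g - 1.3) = -1.7*g^2 - 1.24*g - 0.92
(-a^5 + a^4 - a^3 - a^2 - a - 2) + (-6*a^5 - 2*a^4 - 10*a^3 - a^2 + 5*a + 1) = -7*a^5 - a^4 - 11*a^3 - 2*a^2 + 4*a - 1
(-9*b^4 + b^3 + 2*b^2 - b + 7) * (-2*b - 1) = 18*b^5 + 7*b^4 - 5*b^3 - 13*b - 7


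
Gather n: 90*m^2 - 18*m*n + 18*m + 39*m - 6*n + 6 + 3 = 90*m^2 + 57*m + n*(-18*m - 6) + 9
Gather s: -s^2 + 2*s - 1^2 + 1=-s^2 + 2*s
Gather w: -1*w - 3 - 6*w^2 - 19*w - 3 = -6*w^2 - 20*w - 6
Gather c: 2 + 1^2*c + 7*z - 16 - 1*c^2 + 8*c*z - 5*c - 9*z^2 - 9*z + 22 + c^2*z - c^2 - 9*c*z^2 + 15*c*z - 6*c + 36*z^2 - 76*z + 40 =c^2*(z - 2) + c*(-9*z^2 + 23*z - 10) + 27*z^2 - 78*z + 48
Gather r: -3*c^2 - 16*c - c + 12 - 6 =-3*c^2 - 17*c + 6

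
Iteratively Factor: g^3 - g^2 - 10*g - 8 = (g + 1)*(g^2 - 2*g - 8) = (g + 1)*(g + 2)*(g - 4)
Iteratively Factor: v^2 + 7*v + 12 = (v + 3)*(v + 4)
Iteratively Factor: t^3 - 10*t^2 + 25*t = (t - 5)*(t^2 - 5*t) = t*(t - 5)*(t - 5)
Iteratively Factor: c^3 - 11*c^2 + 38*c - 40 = (c - 4)*(c^2 - 7*c + 10) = (c - 5)*(c - 4)*(c - 2)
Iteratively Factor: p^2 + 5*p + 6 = (p + 3)*(p + 2)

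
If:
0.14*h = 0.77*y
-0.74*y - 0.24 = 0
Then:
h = -1.78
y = -0.32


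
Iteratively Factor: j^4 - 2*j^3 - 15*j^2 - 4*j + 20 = (j - 1)*(j^3 - j^2 - 16*j - 20) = (j - 1)*(j + 2)*(j^2 - 3*j - 10) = (j - 5)*(j - 1)*(j + 2)*(j + 2)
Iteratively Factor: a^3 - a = (a + 1)*(a^2 - a) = (a - 1)*(a + 1)*(a)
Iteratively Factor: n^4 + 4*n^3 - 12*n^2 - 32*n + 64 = (n + 4)*(n^3 - 12*n + 16) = (n - 2)*(n + 4)*(n^2 + 2*n - 8) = (n - 2)^2*(n + 4)*(n + 4)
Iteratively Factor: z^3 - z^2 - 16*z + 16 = (z - 1)*(z^2 - 16) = (z - 1)*(z + 4)*(z - 4)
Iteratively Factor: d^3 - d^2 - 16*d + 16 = (d - 1)*(d^2 - 16) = (d - 4)*(d - 1)*(d + 4)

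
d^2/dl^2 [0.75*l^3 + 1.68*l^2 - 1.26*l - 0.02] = 4.5*l + 3.36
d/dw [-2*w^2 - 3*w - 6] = -4*w - 3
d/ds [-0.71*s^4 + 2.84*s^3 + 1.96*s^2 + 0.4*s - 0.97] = -2.84*s^3 + 8.52*s^2 + 3.92*s + 0.4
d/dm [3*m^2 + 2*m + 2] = 6*m + 2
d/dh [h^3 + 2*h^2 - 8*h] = 3*h^2 + 4*h - 8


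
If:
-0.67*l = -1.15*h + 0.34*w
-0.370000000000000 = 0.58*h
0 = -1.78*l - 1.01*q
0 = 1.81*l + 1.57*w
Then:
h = -0.64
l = -2.64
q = 4.65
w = 3.04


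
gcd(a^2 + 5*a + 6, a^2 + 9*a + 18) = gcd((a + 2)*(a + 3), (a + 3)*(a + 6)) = a + 3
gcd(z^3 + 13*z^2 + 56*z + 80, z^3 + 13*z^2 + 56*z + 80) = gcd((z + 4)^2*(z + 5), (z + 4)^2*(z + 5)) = z^3 + 13*z^2 + 56*z + 80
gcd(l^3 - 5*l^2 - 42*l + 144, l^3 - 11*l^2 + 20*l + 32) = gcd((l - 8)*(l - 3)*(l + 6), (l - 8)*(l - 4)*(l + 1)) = l - 8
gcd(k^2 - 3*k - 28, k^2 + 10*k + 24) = k + 4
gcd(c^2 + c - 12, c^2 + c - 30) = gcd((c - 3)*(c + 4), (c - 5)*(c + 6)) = 1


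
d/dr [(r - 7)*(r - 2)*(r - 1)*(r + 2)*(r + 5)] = 5*r^4 - 12*r^3 - 111*r^2 + 94*r + 132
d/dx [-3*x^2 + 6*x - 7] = 6 - 6*x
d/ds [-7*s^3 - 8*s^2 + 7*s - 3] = -21*s^2 - 16*s + 7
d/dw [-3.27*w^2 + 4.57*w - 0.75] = 4.57 - 6.54*w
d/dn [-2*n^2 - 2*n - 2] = -4*n - 2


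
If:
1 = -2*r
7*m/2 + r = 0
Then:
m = 1/7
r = -1/2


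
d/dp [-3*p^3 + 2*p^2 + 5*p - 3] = -9*p^2 + 4*p + 5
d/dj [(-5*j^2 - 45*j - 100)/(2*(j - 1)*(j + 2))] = 5*(4*j^2 + 22*j + 19)/(j^4 + 2*j^3 - 3*j^2 - 4*j + 4)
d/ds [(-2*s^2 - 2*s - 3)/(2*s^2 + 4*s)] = (-s^2 + 3*s + 3)/(s^2*(s^2 + 4*s + 4))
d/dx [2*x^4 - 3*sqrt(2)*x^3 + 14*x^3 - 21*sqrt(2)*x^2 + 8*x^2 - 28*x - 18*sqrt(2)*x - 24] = 8*x^3 - 9*sqrt(2)*x^2 + 42*x^2 - 42*sqrt(2)*x + 16*x - 28 - 18*sqrt(2)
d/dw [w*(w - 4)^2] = (w - 4)*(3*w - 4)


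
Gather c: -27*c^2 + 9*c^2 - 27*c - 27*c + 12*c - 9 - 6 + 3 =-18*c^2 - 42*c - 12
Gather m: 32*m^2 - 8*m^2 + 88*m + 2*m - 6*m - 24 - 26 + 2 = 24*m^2 + 84*m - 48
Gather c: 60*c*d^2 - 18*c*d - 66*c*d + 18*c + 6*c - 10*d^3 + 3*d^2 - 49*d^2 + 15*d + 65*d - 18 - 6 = c*(60*d^2 - 84*d + 24) - 10*d^3 - 46*d^2 + 80*d - 24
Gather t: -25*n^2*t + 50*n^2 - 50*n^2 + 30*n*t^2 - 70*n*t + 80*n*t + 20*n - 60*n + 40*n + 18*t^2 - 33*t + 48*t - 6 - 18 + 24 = t^2*(30*n + 18) + t*(-25*n^2 + 10*n + 15)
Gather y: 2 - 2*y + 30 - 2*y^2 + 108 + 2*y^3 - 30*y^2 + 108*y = 2*y^3 - 32*y^2 + 106*y + 140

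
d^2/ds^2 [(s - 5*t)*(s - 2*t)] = 2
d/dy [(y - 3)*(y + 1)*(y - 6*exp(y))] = -6*y^2*exp(y) + 3*y^2 - 4*y + 30*exp(y) - 3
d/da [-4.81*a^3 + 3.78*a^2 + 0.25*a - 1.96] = -14.43*a^2 + 7.56*a + 0.25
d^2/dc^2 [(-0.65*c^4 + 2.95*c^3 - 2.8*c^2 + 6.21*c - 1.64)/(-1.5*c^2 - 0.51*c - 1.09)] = (2.925*c^6 + 2.9835*c^5 + 7.39089*c^4 - 18.33573*c^3 - 5.90025*c^2 + 47.41833*c + 9.047966)/(3.375*c^6 + 3.4425*c^5 + 8.52795*c^4 + 5.135751*c^3 + 6.196977*c^2 + 1.817793*c + 1.295029)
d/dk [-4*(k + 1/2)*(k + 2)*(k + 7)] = -12*k^2 - 76*k - 74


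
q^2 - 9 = (q - 3)*(q + 3)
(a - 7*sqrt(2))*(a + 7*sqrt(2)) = a^2 - 98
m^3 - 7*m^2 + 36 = (m - 6)*(m - 3)*(m + 2)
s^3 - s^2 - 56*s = s*(s - 8)*(s + 7)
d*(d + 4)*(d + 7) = d^3 + 11*d^2 + 28*d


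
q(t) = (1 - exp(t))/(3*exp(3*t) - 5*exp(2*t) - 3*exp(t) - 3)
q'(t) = (1 - exp(t))*(-9*exp(3*t) + 10*exp(2*t) + 3*exp(t))/(3*exp(3*t) - 5*exp(2*t) - 3*exp(t) - 3)^2 - exp(t)/(3*exp(3*t) - 5*exp(2*t) - 3*exp(t) - 3) = ((1 - exp(t))*(-9*exp(2*t) + 10*exp(t) + 3) - 3*exp(3*t) + 5*exp(2*t) + 3*exp(t) + 3)*exp(t)/(-3*exp(3*t) + 5*exp(2*t) + 3*exp(t) + 3)^2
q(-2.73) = -0.29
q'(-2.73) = 0.04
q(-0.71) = -0.10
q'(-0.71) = 0.14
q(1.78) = -0.01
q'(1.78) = 0.03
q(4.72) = -0.00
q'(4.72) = 0.00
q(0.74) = 0.30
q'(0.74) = 3.29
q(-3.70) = -0.32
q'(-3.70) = 0.02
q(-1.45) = -0.19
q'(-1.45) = 0.12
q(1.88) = -0.01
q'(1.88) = 0.02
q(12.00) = 0.00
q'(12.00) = 0.00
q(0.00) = 0.00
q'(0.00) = 0.12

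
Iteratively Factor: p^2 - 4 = (p - 2)*(p + 2)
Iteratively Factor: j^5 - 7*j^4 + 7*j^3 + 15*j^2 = (j)*(j^4 - 7*j^3 + 7*j^2 + 15*j) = j*(j + 1)*(j^3 - 8*j^2 + 15*j) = j*(j - 3)*(j + 1)*(j^2 - 5*j) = j^2*(j - 3)*(j + 1)*(j - 5)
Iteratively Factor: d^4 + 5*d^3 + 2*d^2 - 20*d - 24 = (d + 3)*(d^3 + 2*d^2 - 4*d - 8) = (d - 2)*(d + 3)*(d^2 + 4*d + 4) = (d - 2)*(d + 2)*(d + 3)*(d + 2)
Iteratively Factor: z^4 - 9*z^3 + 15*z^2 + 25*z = (z - 5)*(z^3 - 4*z^2 - 5*z) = (z - 5)^2*(z^2 + z) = z*(z - 5)^2*(z + 1)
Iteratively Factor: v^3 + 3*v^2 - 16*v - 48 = (v - 4)*(v^2 + 7*v + 12) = (v - 4)*(v + 4)*(v + 3)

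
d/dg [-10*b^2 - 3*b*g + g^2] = -3*b + 2*g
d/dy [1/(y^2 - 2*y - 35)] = 2*(1 - y)/(-y^2 + 2*y + 35)^2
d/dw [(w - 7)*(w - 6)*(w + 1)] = 3*w^2 - 24*w + 29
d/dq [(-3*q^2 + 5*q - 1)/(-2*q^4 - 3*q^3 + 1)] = (-q^2*(8*q + 9)*(3*q^2 - 5*q + 1) + (6*q - 5)*(2*q^4 + 3*q^3 - 1))/(2*q^4 + 3*q^3 - 1)^2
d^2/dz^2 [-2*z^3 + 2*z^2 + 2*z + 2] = 4 - 12*z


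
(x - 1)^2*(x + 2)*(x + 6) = x^4 + 6*x^3 - 3*x^2 - 16*x + 12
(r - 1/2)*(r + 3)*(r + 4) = r^3 + 13*r^2/2 + 17*r/2 - 6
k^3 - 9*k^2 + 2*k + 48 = (k - 8)*(k - 3)*(k + 2)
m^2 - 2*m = m*(m - 2)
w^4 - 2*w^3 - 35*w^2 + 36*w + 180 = (w - 6)*(w - 3)*(w + 2)*(w + 5)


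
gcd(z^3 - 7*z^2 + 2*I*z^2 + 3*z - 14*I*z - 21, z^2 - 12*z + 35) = z - 7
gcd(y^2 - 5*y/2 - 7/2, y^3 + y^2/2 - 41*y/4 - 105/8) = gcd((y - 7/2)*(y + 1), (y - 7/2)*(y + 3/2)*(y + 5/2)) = y - 7/2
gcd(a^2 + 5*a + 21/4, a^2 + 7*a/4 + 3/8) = a + 3/2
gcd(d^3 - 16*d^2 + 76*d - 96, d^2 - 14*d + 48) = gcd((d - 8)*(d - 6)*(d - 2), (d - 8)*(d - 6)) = d^2 - 14*d + 48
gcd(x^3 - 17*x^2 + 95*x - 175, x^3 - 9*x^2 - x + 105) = x^2 - 12*x + 35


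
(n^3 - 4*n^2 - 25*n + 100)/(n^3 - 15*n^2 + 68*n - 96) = (n^2 - 25)/(n^2 - 11*n + 24)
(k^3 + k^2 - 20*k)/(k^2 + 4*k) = (k^2 + k - 20)/(k + 4)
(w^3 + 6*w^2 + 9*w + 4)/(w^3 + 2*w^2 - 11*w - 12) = (w + 1)/(w - 3)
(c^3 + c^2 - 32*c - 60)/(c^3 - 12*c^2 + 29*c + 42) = (c^2 + 7*c + 10)/(c^2 - 6*c - 7)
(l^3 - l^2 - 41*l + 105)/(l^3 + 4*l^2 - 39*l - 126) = (l^2 - 8*l + 15)/(l^2 - 3*l - 18)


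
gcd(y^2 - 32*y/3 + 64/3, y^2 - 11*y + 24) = y - 8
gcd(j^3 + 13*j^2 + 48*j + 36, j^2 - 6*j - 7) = j + 1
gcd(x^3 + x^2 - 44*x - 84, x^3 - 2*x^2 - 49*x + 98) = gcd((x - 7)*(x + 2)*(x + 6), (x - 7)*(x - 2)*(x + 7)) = x - 7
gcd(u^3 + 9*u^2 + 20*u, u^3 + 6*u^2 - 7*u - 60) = u^2 + 9*u + 20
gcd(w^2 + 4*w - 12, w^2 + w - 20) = 1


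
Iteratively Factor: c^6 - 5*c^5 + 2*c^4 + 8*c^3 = (c)*(c^5 - 5*c^4 + 2*c^3 + 8*c^2) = c*(c - 4)*(c^4 - c^3 - 2*c^2) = c*(c - 4)*(c + 1)*(c^3 - 2*c^2) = c^2*(c - 4)*(c + 1)*(c^2 - 2*c) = c^2*(c - 4)*(c - 2)*(c + 1)*(c)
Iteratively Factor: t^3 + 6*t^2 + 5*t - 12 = (t - 1)*(t^2 + 7*t + 12) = (t - 1)*(t + 3)*(t + 4)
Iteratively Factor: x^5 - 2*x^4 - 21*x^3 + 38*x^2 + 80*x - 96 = (x + 2)*(x^4 - 4*x^3 - 13*x^2 + 64*x - 48) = (x - 4)*(x + 2)*(x^3 - 13*x + 12) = (x - 4)*(x - 1)*(x + 2)*(x^2 + x - 12) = (x - 4)*(x - 3)*(x - 1)*(x + 2)*(x + 4)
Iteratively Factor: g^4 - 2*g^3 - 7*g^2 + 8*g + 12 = (g + 1)*(g^3 - 3*g^2 - 4*g + 12) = (g - 3)*(g + 1)*(g^2 - 4) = (g - 3)*(g - 2)*(g + 1)*(g + 2)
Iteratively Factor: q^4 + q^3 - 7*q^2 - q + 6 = (q - 1)*(q^3 + 2*q^2 - 5*q - 6) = (q - 2)*(q - 1)*(q^2 + 4*q + 3) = (q - 2)*(q - 1)*(q + 3)*(q + 1)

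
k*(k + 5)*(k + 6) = k^3 + 11*k^2 + 30*k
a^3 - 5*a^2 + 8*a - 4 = (a - 2)^2*(a - 1)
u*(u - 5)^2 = u^3 - 10*u^2 + 25*u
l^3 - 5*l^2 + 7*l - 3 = (l - 3)*(l - 1)^2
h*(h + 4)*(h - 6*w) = h^3 - 6*h^2*w + 4*h^2 - 24*h*w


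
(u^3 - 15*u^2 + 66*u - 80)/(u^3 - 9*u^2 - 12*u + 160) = (u - 2)/(u + 4)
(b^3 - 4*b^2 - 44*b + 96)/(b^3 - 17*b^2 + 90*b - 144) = (b^2 + 4*b - 12)/(b^2 - 9*b + 18)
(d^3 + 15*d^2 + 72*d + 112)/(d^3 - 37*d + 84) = (d^2 + 8*d + 16)/(d^2 - 7*d + 12)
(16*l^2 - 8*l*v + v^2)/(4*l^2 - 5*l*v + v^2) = (-4*l + v)/(-l + v)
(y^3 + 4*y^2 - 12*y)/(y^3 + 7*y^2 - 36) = y/(y + 3)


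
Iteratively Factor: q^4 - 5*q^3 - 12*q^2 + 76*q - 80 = (q - 2)*(q^3 - 3*q^2 - 18*q + 40) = (q - 2)^2*(q^2 - q - 20) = (q - 5)*(q - 2)^2*(q + 4)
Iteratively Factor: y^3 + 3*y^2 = (y)*(y^2 + 3*y) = y^2*(y + 3)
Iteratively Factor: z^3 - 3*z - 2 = (z - 2)*(z^2 + 2*z + 1) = (z - 2)*(z + 1)*(z + 1)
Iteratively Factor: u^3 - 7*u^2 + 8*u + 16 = (u + 1)*(u^2 - 8*u + 16) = (u - 4)*(u + 1)*(u - 4)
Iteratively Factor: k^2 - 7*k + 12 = (k - 4)*(k - 3)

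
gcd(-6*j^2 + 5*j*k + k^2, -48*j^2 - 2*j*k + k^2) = 6*j + k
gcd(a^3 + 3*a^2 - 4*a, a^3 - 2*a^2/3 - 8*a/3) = a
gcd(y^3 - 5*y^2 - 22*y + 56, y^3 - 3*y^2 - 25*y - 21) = y - 7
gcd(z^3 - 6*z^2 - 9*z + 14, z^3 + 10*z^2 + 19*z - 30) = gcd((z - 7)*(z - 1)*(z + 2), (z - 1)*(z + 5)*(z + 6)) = z - 1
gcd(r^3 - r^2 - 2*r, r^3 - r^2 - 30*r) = r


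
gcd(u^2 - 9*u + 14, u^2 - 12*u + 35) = u - 7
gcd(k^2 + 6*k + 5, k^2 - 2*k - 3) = k + 1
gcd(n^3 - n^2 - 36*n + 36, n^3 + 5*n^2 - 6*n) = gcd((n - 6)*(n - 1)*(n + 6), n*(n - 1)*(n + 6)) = n^2 + 5*n - 6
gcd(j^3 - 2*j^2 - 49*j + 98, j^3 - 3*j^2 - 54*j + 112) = j^2 + 5*j - 14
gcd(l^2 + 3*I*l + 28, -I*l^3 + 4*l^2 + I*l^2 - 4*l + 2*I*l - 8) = 1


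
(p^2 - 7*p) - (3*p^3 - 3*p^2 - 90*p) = -3*p^3 + 4*p^2 + 83*p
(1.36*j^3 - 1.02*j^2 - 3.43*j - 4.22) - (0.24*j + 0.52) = 1.36*j^3 - 1.02*j^2 - 3.67*j - 4.74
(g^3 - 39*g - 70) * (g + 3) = g^4 + 3*g^3 - 39*g^2 - 187*g - 210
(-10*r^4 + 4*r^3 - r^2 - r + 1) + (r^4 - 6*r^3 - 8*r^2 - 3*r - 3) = -9*r^4 - 2*r^3 - 9*r^2 - 4*r - 2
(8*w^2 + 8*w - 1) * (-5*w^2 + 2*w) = -40*w^4 - 24*w^3 + 21*w^2 - 2*w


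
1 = 1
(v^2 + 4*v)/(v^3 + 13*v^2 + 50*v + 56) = v/(v^2 + 9*v + 14)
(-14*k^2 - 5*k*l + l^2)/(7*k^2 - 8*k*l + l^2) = (-2*k - l)/(k - l)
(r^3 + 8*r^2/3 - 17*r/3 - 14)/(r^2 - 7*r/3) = r + 5 + 6/r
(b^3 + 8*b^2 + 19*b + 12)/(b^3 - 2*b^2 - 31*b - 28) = (b + 3)/(b - 7)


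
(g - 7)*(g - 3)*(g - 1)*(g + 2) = g^4 - 9*g^3 + 9*g^2 + 41*g - 42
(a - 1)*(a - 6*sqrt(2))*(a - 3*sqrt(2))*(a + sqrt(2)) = a^4 - 8*sqrt(2)*a^3 - a^3 + 8*sqrt(2)*a^2 + 18*a^2 - 18*a + 36*sqrt(2)*a - 36*sqrt(2)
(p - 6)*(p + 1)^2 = p^3 - 4*p^2 - 11*p - 6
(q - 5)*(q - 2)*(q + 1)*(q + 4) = q^4 - 2*q^3 - 21*q^2 + 22*q + 40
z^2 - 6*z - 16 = (z - 8)*(z + 2)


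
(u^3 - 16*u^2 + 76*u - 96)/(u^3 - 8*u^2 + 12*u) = (u - 8)/u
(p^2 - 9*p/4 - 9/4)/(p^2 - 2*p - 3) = (p + 3/4)/(p + 1)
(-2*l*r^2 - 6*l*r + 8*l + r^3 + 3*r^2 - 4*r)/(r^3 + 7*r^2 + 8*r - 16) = (-2*l + r)/(r + 4)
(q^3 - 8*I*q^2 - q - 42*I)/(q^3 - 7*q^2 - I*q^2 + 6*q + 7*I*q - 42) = (q - 7*I)/(q - 7)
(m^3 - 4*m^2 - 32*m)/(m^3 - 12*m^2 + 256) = m/(m - 8)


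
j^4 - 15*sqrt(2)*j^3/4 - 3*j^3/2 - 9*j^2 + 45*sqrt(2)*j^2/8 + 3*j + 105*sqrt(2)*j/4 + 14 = (j - 7/2)*(j - 4*sqrt(2))*(sqrt(2)*j/2 + sqrt(2))*(sqrt(2)*j + 1/2)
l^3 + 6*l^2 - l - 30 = (l - 2)*(l + 3)*(l + 5)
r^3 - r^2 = r^2*(r - 1)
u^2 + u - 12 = (u - 3)*(u + 4)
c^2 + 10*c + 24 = (c + 4)*(c + 6)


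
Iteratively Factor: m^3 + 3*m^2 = (m)*(m^2 + 3*m) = m^2*(m + 3)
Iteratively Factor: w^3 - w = (w)*(w^2 - 1) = w*(w - 1)*(w + 1)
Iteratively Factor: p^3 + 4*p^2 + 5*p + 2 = (p + 1)*(p^2 + 3*p + 2) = (p + 1)*(p + 2)*(p + 1)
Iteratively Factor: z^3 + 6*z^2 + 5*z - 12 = (z - 1)*(z^2 + 7*z + 12) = (z - 1)*(z + 4)*(z + 3)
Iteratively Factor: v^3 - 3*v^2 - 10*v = (v + 2)*(v^2 - 5*v) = (v - 5)*(v + 2)*(v)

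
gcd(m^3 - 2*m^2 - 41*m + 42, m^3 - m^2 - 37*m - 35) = m - 7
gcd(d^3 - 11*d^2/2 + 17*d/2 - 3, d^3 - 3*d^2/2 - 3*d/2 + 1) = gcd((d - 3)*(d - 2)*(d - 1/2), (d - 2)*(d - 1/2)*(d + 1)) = d^2 - 5*d/2 + 1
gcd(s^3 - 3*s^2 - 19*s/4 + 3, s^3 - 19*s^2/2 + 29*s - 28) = s - 4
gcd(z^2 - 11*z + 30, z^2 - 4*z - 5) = z - 5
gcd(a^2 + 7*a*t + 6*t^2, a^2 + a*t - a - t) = a + t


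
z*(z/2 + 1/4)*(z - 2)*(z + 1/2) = z^4/2 - z^3/2 - 7*z^2/8 - z/4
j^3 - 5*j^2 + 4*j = j*(j - 4)*(j - 1)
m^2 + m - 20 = (m - 4)*(m + 5)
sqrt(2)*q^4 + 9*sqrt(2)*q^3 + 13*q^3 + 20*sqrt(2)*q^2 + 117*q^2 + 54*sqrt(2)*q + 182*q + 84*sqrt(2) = (q + 2)*(q + 7)*(q + 6*sqrt(2))*(sqrt(2)*q + 1)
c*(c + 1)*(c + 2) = c^3 + 3*c^2 + 2*c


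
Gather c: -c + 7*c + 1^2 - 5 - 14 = 6*c - 18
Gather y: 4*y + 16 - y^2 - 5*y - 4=-y^2 - y + 12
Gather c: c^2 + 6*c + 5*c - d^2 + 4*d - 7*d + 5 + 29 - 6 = c^2 + 11*c - d^2 - 3*d + 28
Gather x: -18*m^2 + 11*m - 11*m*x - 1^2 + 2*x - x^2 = -18*m^2 + 11*m - x^2 + x*(2 - 11*m) - 1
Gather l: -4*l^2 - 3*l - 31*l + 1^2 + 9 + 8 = -4*l^2 - 34*l + 18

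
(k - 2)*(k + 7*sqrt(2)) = k^2 - 2*k + 7*sqrt(2)*k - 14*sqrt(2)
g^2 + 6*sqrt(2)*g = g*(g + 6*sqrt(2))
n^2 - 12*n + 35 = (n - 7)*(n - 5)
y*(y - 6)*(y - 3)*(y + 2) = y^4 - 7*y^3 + 36*y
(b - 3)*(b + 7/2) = b^2 + b/2 - 21/2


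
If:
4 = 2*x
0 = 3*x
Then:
No Solution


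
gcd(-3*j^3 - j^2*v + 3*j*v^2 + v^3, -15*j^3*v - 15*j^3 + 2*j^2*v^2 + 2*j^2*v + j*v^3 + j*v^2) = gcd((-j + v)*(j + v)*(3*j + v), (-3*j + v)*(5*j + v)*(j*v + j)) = 1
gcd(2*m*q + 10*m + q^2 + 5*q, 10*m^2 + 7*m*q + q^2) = 2*m + q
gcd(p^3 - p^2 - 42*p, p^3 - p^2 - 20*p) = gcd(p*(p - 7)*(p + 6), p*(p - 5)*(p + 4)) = p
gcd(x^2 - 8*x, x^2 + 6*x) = x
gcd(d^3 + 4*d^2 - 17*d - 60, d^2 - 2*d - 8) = d - 4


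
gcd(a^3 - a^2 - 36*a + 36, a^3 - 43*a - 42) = a + 6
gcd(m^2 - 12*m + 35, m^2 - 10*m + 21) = m - 7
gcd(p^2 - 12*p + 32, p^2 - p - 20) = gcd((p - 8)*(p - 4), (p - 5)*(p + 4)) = 1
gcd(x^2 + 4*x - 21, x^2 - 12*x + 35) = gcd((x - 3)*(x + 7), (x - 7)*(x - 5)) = 1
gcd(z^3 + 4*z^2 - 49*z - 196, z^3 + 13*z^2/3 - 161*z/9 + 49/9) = z + 7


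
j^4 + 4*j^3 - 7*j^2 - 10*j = j*(j - 2)*(j + 1)*(j + 5)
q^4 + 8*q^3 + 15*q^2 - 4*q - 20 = (q - 1)*(q + 2)^2*(q + 5)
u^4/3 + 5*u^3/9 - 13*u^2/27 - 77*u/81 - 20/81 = (u/3 + 1/3)*(u - 4/3)*(u + 1/3)*(u + 5/3)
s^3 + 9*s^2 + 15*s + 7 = (s + 1)^2*(s + 7)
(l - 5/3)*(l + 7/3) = l^2 + 2*l/3 - 35/9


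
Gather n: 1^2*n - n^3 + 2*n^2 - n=-n^3 + 2*n^2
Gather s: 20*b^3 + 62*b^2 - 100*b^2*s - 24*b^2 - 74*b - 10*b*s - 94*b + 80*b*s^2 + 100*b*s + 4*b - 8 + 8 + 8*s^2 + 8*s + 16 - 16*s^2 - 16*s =20*b^3 + 38*b^2 - 164*b + s^2*(80*b - 8) + s*(-100*b^2 + 90*b - 8) + 16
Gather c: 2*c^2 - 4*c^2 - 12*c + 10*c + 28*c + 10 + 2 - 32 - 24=-2*c^2 + 26*c - 44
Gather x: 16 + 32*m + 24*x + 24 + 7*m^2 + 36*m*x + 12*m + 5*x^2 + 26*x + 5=7*m^2 + 44*m + 5*x^2 + x*(36*m + 50) + 45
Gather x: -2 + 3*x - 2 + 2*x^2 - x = 2*x^2 + 2*x - 4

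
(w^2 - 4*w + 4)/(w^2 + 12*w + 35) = (w^2 - 4*w + 4)/(w^2 + 12*w + 35)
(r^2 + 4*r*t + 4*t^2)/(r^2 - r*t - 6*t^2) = (r + 2*t)/(r - 3*t)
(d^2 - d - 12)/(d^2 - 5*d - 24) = (d - 4)/(d - 8)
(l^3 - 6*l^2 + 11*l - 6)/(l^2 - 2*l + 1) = (l^2 - 5*l + 6)/(l - 1)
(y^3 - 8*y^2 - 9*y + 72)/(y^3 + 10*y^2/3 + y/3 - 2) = 3*(y^2 - 11*y + 24)/(3*y^2 + y - 2)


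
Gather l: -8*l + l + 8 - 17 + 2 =-7*l - 7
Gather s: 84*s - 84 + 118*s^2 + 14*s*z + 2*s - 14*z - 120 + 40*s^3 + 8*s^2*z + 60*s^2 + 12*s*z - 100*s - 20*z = 40*s^3 + s^2*(8*z + 178) + s*(26*z - 14) - 34*z - 204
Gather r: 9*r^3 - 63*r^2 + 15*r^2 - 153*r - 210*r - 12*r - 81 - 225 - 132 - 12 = 9*r^3 - 48*r^2 - 375*r - 450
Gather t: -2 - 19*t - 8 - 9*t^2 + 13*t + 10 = -9*t^2 - 6*t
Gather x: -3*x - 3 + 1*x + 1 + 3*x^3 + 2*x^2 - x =3*x^3 + 2*x^2 - 3*x - 2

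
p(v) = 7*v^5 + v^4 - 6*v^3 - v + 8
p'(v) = 35*v^4 + 4*v^3 - 18*v^2 - 1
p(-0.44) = 8.87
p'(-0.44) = -3.51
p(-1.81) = -79.86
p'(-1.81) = 291.96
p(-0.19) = 8.23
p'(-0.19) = -1.63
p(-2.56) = -615.49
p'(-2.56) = 1317.16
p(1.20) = 15.92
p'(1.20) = 52.57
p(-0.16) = 8.18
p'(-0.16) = -1.45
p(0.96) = 8.29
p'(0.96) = 15.68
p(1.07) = 10.71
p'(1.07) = 29.17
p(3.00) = 1625.00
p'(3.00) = 2780.00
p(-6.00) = -51826.00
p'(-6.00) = 43847.00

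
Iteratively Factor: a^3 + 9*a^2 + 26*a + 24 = (a + 4)*(a^2 + 5*a + 6) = (a + 3)*(a + 4)*(a + 2)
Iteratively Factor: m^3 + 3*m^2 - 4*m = (m + 4)*(m^2 - m) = (m - 1)*(m + 4)*(m)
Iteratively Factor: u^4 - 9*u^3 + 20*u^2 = (u)*(u^3 - 9*u^2 + 20*u) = u^2*(u^2 - 9*u + 20) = u^2*(u - 4)*(u - 5)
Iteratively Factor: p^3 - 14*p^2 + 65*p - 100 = (p - 5)*(p^2 - 9*p + 20) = (p - 5)*(p - 4)*(p - 5)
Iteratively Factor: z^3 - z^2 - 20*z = (z - 5)*(z^2 + 4*z) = (z - 5)*(z + 4)*(z)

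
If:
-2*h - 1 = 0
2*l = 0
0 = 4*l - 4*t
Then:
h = -1/2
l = 0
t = 0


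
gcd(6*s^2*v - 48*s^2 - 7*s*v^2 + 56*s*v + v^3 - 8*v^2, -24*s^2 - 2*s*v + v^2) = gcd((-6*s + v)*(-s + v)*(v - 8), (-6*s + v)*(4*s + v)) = 6*s - v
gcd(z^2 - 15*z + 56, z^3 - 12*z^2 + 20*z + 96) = z - 8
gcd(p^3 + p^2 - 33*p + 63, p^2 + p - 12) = p - 3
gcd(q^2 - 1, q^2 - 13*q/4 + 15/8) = 1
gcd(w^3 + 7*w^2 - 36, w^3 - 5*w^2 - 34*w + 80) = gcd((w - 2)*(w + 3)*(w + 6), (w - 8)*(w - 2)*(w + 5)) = w - 2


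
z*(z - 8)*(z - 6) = z^3 - 14*z^2 + 48*z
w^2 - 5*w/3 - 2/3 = (w - 2)*(w + 1/3)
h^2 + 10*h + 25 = (h + 5)^2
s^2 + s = s*(s + 1)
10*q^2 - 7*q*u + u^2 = (-5*q + u)*(-2*q + u)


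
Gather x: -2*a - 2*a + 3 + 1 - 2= 2 - 4*a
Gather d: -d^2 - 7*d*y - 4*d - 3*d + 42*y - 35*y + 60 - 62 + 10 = -d^2 + d*(-7*y - 7) + 7*y + 8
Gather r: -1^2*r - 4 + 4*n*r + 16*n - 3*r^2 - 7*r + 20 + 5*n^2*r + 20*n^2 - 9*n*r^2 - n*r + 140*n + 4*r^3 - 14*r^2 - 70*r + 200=20*n^2 + 156*n + 4*r^3 + r^2*(-9*n - 17) + r*(5*n^2 + 3*n - 78) + 216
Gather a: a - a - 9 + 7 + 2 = 0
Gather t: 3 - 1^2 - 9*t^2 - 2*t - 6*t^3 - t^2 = -6*t^3 - 10*t^2 - 2*t + 2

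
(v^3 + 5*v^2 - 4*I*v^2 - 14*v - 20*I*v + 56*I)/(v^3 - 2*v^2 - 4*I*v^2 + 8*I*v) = (v + 7)/v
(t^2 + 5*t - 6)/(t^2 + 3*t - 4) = (t + 6)/(t + 4)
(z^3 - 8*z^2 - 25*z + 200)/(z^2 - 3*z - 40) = z - 5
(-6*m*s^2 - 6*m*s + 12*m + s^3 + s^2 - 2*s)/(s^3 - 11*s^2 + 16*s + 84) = (-6*m*s + 6*m + s^2 - s)/(s^2 - 13*s + 42)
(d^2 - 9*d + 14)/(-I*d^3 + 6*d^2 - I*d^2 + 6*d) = (-d^2 + 9*d - 14)/(d*(I*d^2 - 6*d + I*d - 6))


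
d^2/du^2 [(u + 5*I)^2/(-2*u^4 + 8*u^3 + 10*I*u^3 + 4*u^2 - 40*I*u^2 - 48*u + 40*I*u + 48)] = (-3*u^6 - 45*I*u^5 + u^4*(-131 + 120*I) + u^3*(-80 - 1005*I) + u^2*(-3972 + 3360*I) + u*(7856 + 3420*I) - 544 - 4440*I)/(u^10 + u^9*(-8 - 15*I) + u^8*(-69 + 120*I) + u^7*(712 - 55*I) + u^6*(-1658 - 1960*I) + u^5*(-1488 + 6540*I) + u^4*(11688 - 5440*I) + u^3*(-16128 - 8080*I) + u^2*(3744 + 17280*I) + u*(6912 - 8640*I) - 3456)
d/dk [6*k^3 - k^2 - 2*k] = 18*k^2 - 2*k - 2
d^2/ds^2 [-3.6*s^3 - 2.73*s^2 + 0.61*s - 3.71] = -21.6*s - 5.46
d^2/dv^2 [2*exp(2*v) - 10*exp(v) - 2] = (8*exp(v) - 10)*exp(v)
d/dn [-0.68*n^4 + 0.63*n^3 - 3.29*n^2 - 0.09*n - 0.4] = -2.72*n^3 + 1.89*n^2 - 6.58*n - 0.09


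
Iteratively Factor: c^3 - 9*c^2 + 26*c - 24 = (c - 3)*(c^2 - 6*c + 8) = (c - 4)*(c - 3)*(c - 2)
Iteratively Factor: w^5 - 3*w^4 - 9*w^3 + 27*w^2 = (w - 3)*(w^4 - 9*w^2) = (w - 3)*(w + 3)*(w^3 - 3*w^2) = (w - 3)^2*(w + 3)*(w^2) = w*(w - 3)^2*(w + 3)*(w)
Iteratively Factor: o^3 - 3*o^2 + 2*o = (o)*(o^2 - 3*o + 2) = o*(o - 2)*(o - 1)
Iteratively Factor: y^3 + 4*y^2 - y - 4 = (y + 1)*(y^2 + 3*y - 4) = (y + 1)*(y + 4)*(y - 1)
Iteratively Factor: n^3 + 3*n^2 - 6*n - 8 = (n + 4)*(n^2 - n - 2) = (n - 2)*(n + 4)*(n + 1)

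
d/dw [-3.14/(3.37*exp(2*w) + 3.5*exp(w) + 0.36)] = (21.1636*exp(w) + 10.99)*exp(w)/(3.37*exp(2*w) + 3.5*exp(w) + 0.36)^2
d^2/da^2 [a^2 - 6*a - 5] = 2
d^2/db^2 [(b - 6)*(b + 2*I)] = 2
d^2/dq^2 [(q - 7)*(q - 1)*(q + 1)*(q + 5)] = 12*q^2 - 12*q - 72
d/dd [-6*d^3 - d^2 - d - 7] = -18*d^2 - 2*d - 1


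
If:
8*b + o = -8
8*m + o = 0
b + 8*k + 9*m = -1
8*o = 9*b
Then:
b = -64/73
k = -45/292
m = 9/73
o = -72/73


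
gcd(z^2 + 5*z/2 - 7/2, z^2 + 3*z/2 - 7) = z + 7/2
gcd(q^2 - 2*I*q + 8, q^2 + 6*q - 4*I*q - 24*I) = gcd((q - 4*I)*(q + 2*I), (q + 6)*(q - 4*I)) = q - 4*I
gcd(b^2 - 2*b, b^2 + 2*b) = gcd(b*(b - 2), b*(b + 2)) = b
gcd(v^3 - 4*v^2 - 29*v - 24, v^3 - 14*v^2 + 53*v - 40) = v - 8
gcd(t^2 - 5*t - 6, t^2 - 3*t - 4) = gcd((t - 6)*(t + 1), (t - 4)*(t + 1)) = t + 1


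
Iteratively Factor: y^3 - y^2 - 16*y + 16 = (y - 4)*(y^2 + 3*y - 4) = (y - 4)*(y - 1)*(y + 4)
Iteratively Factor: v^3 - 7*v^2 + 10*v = (v - 5)*(v^2 - 2*v) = v*(v - 5)*(v - 2)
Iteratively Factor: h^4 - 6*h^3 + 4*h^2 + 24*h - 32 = (h - 4)*(h^3 - 2*h^2 - 4*h + 8) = (h - 4)*(h - 2)*(h^2 - 4) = (h - 4)*(h - 2)^2*(h + 2)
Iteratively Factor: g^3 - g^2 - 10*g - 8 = (g - 4)*(g^2 + 3*g + 2) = (g - 4)*(g + 1)*(g + 2)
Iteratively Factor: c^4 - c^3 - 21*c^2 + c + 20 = (c - 1)*(c^3 - 21*c - 20) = (c - 5)*(c - 1)*(c^2 + 5*c + 4) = (c - 5)*(c - 1)*(c + 4)*(c + 1)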